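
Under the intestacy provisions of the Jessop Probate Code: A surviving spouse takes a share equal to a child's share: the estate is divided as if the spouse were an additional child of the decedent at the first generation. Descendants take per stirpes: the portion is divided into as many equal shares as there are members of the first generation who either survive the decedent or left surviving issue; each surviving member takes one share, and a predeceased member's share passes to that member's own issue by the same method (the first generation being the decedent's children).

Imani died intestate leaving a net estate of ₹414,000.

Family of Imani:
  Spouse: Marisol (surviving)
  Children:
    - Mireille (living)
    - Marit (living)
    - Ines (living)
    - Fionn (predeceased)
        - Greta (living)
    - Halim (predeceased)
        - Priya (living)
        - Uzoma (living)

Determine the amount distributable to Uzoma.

The spouse counts as an additional share at the children's level, so there are 6 primary shares of ₹69,000. Marisol takes one such share (₹69,000).
The children's combined portion (₹345,000) is divided into 5 shares of ₹69,000: Mireille, Marit, and Ines each take ₹69,000; Fionn's ₹69,000 share passes to Fionn's issue; Halim's ₹69,000 share passes to Halim's issue.
Fionn's share (₹69,000) passes entirely to Greta.
Halim's share (₹69,000) is divided into 2 shares of ₹34,500: Priya and Uzoma each take ₹34,500.

Uzoma receives ₹34,500.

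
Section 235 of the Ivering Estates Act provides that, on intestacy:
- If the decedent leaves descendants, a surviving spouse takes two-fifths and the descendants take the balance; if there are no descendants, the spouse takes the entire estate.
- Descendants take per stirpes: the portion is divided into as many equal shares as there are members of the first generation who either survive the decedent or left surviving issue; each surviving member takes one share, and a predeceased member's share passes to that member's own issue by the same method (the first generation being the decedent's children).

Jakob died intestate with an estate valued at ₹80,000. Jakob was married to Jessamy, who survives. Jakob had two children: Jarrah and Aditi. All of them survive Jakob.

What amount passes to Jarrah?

Jarrah receives ₹24,000.

Jessamy takes two-fifths of ₹80,000 = ₹32,000. The remaining ₹48,000 passes to the descendants.
The descendants' portion (₹48,000) is divided into 2 shares of ₹24,000: Jarrah and Aditi each take ₹24,000.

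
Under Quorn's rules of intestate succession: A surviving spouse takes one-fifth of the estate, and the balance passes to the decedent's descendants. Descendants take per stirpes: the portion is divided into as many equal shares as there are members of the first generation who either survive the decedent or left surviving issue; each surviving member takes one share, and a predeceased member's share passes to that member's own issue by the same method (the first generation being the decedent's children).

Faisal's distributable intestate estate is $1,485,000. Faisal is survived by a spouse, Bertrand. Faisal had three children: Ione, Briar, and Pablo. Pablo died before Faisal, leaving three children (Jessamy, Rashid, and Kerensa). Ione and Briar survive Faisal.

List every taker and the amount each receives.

Bertrand: $297,000; Ione: $396,000; Briar: $396,000; Jessamy: $132,000; Rashid: $132,000; Kerensa: $132,000

Bertrand takes one-fifth of $1,485,000 = $297,000. The remaining $1,188,000 passes to the descendants.
The descendants' portion ($1,188,000) is divided into 3 shares of $396,000: Ione and Briar each take $396,000; Pablo's $396,000 share passes to Pablo's issue.
Pablo's share ($396,000) is divided into 3 shares of $132,000: Jessamy, Rashid, and Kerensa each take $132,000.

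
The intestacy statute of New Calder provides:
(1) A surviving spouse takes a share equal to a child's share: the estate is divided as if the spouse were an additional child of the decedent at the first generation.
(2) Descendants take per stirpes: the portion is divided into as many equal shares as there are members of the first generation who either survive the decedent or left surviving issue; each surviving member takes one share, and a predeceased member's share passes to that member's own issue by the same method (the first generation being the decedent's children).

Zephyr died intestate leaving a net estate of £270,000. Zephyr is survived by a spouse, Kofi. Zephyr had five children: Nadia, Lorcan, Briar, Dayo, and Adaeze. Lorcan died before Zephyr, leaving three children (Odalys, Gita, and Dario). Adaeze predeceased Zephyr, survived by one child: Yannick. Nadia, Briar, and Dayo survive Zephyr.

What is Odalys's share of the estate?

The spouse counts as an additional share at the children's level, so there are 6 primary shares of £45,000. Kofi takes one such share (£45,000).
The children's combined portion (£225,000) is divided into 5 shares of £45,000: Nadia, Briar, and Dayo each take £45,000; Lorcan's £45,000 share passes to Lorcan's issue; Adaeze's £45,000 share passes to Adaeze's issue.
Lorcan's share (£45,000) is divided into 3 shares of £15,000: Odalys, Gita, and Dario each take £15,000.
Adaeze's share (£45,000) passes entirely to Yannick.

Odalys receives £15,000.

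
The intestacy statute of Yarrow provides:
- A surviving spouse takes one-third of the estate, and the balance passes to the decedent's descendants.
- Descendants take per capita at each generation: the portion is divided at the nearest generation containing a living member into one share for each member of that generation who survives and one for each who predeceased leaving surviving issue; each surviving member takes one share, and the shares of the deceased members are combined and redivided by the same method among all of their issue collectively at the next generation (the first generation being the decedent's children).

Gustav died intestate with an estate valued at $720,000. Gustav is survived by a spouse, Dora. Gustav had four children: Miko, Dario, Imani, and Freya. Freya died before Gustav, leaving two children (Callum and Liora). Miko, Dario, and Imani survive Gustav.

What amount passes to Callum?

Callum receives $60,000.

Dora takes one-third of $720,000 = $240,000. The remaining $480,000 passes to the descendants.
The descendants' portion ($480,000) is divided at the children's generation into 4 shares of $120,000. Miko, Dario, and Imani each take $120,000. The remaining share for the deceased Freya ($120,000) is carried to the next generation.
That pool ($120,000) is divided at the grandchildren's generation equally among Callum and Liora: $60,000 each.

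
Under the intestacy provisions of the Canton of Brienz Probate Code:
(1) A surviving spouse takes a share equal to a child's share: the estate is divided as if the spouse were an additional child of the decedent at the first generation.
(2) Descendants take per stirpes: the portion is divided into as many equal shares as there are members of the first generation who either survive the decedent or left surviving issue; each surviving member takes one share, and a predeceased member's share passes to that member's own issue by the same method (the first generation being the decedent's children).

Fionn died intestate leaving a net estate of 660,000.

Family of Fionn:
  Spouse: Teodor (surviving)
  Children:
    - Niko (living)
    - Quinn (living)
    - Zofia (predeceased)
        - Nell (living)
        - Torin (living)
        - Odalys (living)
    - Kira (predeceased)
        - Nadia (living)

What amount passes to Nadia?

The spouse counts as an additional share at the children's level, so there are 5 primary shares of 132,000. Teodor takes one such share (132,000).
The children's combined portion (528,000) is divided into 4 shares of 132,000: Niko and Quinn each take 132,000; Zofia's 132,000 share passes to Zofia's issue; Kira's 132,000 share passes to Kira's issue.
Zofia's share (132,000) is divided into 3 shares of 44,000: Nell, Torin, and Odalys each take 44,000.
Kira's share (132,000) passes entirely to Nadia.

Nadia receives 132,000.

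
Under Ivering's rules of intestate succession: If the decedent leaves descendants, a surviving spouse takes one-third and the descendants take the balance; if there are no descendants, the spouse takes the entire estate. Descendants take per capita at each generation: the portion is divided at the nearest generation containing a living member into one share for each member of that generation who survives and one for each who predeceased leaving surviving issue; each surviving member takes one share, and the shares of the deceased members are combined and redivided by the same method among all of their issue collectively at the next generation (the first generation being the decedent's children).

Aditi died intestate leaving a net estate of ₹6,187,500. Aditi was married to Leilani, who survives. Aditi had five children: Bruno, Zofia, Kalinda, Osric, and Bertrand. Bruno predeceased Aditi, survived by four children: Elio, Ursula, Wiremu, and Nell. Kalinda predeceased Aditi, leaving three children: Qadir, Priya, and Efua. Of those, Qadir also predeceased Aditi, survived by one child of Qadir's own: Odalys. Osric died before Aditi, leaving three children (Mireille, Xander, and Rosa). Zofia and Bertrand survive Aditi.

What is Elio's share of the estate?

Elio receives ₹247,500.

Leilani takes one-third of ₹6,187,500 = ₹2,062,500. The remaining ₹4,125,000 passes to the descendants.
The descendants' portion (₹4,125,000) is divided at the children's generation into 5 shares of ₹825,000. Zofia and Bertrand each take ₹825,000. The 3 shares of the deceased (Bruno, Kalinda, and Osric) are combined into a pool of ₹2,475,000.
That pool (₹2,475,000) is divided at the grandchildren's generation into 10 shares of ₹247,500. Elio, Ursula, Wiremu, Nell, Priya, Efua, Mireille, Xander, and Rosa each take ₹247,500. The remaining share for the deceased Qadir (₹247,500) is carried to the next generation.
That pool (₹247,500) passes entirely to Odalys, the sole taker at the great-grandchildren's generation.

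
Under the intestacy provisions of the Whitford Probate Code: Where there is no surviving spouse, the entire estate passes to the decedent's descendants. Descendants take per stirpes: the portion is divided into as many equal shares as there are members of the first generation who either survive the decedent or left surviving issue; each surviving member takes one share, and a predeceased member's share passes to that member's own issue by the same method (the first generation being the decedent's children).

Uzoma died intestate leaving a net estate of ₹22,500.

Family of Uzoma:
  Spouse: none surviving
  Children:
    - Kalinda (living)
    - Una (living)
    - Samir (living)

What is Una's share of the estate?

The entire ₹22,500 passes to the descendants.
That amount (₹22,500) is divided into 3 shares of ₹7,500: Kalinda, Una, and Samir each take ₹7,500.

Una receives ₹7,500.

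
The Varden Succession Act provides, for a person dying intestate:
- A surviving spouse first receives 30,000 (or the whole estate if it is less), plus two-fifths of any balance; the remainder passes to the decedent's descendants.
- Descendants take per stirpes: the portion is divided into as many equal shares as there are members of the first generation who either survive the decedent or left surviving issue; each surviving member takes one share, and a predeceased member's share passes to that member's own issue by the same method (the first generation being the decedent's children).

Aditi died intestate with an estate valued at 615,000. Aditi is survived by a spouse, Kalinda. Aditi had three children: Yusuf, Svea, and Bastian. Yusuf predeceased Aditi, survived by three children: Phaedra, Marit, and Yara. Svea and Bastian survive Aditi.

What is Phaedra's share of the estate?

Phaedra receives 39,000.

Kalinda first takes 30,000, leaving a balance of 585,000. Kalinda then takes two-fifths of the balance (234,000), for a total of 264,000. The remaining 351,000 passes to the descendants.
The descendants' portion (351,000) is divided into 3 shares of 117,000: Svea and Bastian each take 117,000; Yusuf's 117,000 share passes to Yusuf's issue.
Yusuf's share (117,000) is divided into 3 shares of 39,000: Phaedra, Marit, and Yara each take 39,000.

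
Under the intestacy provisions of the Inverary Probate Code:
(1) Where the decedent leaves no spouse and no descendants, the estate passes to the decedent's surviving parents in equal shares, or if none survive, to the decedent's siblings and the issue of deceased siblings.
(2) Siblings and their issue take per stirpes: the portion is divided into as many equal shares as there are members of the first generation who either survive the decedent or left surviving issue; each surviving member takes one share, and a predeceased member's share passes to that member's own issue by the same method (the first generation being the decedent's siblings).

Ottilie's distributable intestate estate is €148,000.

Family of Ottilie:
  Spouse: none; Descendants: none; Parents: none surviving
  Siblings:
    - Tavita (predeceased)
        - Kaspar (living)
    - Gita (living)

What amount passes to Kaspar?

Kaspar receives €74,000.

The entire €148,000 passes to the siblings and their issue.
That amount (€148,000) is divided into 2 shares of €74,000: Gita takes €74,000; Tavita's €74,000 share passes to Tavita's issue.
Tavita's share (€74,000) passes entirely to Kaspar.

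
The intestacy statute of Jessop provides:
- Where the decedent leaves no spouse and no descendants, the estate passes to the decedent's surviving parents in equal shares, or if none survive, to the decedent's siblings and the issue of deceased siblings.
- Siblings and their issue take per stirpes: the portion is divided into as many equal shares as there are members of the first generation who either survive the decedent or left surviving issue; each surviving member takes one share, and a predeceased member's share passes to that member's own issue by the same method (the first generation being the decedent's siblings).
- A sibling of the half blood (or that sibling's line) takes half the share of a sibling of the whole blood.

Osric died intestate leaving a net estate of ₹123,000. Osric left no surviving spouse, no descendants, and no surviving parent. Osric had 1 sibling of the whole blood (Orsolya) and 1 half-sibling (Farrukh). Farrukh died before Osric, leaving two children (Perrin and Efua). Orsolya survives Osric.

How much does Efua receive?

The entire ₹123,000 passes to the siblings and their issue.
Counting each half-blood sibling's line as half a unit, there are 3/2 units in ₹123,000, so one unit is ₹82,000. Whole-blood lines (Orsolya) take ₹82,000 each; half-blood lines (Farrukh) take ₹41,000 each.
Farrukh's share (₹41,000) is divided into 2 shares of ₹20,500: Perrin and Efua each take ₹20,500.

Efua receives ₹20,500.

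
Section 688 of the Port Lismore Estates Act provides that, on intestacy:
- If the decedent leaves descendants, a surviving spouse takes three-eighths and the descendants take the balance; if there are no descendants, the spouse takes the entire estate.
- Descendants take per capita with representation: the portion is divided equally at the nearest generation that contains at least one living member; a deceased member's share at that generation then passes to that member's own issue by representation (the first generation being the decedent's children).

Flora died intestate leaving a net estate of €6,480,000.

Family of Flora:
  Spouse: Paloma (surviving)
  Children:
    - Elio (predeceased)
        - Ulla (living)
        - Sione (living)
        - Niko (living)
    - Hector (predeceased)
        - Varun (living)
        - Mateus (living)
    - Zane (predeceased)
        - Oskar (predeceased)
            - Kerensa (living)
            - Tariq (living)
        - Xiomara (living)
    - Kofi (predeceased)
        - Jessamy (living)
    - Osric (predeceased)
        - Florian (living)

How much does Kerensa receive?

Paloma takes three-eighths of €6,480,000 = €2,430,000. The remaining €4,050,000 passes to the descendants.
No child survives, so the initial division is made at the grandchildren's generation.
The descendants' portion (€4,050,000) is divided into 9 shares of €450,000: Ulla, Sione, Niko, Varun, Mateus, Xiomara, Jessamy, and Florian each take €450,000; Oskar's €450,000 share passes to Oskar's issue.
Oskar's share (€450,000) is divided into 2 shares of €225,000: Kerensa and Tariq each take €225,000.

Kerensa receives €225,000.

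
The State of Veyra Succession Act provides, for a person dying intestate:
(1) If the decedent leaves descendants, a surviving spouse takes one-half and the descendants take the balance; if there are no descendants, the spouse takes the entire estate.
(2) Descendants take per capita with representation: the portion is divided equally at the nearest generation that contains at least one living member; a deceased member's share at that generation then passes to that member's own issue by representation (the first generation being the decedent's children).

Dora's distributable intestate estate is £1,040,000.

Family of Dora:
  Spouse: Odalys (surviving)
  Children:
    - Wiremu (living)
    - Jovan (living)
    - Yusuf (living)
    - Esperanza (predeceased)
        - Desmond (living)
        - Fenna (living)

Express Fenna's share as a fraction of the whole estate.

Fenna receives 1/16 of the estate.

Odalys takes one-half of £1,040,000 = £520,000. The remaining £520,000 passes to the descendants.
The descendants' portion (£520,000) is divided into 4 shares of £130,000: Wiremu, Jovan, and Yusuf each take £130,000; Esperanza's £130,000 share passes to Esperanza's issue.
Esperanza's share (£130,000) is divided into 2 shares of £65,000: Desmond and Fenna each take £65,000.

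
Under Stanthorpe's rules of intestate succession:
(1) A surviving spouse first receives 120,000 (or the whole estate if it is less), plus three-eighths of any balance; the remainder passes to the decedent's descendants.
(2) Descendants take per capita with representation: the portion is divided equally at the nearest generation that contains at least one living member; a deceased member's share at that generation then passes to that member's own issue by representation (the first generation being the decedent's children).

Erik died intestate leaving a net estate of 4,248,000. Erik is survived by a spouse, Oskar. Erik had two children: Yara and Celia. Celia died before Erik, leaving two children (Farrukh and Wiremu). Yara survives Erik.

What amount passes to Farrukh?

Farrukh receives 645,000.

Oskar first takes 120,000, leaving a balance of 4,128,000. Oskar then takes three-eighths of the balance (1,548,000), for a total of 1,668,000. The remaining 2,580,000 passes to the descendants.
The descendants' portion (2,580,000) is divided into 2 shares of 1,290,000: Yara takes 1,290,000; Celia's 1,290,000 share passes to Celia's issue.
Celia's share (1,290,000) is divided into 2 shares of 645,000: Farrukh and Wiremu each take 645,000.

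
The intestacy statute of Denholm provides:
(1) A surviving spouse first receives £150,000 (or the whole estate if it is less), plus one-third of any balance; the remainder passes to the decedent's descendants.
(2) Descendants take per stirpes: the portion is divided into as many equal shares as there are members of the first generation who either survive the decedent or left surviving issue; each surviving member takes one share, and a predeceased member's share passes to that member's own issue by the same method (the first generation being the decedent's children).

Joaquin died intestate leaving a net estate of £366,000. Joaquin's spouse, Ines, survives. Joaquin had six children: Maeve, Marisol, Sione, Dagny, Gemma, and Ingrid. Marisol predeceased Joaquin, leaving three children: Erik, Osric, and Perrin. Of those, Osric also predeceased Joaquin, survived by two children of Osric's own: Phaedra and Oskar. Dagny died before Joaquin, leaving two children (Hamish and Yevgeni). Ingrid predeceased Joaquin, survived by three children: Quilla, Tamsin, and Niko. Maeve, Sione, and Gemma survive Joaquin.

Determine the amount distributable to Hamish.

Ines first takes £150,000, leaving a balance of £216,000. Ines then takes one-third of the balance (£72,000), for a total of £222,000. The remaining £144,000 passes to the descendants.
The descendants' portion (£144,000) is divided into 6 shares of £24,000: Maeve, Sione, and Gemma each take £24,000; Marisol's £24,000 share passes to Marisol's issue; Dagny's £24,000 share passes to Dagny's issue; Ingrid's £24,000 share passes to Ingrid's issue.
Marisol's share (£24,000) is divided into 3 shares of £8,000: Erik and Perrin each take £8,000; Osric's £8,000 share passes to Osric's issue.
Osric's share (£8,000) is divided into 2 shares of £4,000: Phaedra and Oskar each take £4,000.
Dagny's share (£24,000) is divided into 2 shares of £12,000: Hamish and Yevgeni each take £12,000.
Ingrid's share (£24,000) is divided into 3 shares of £8,000: Quilla, Tamsin, and Niko each take £8,000.

Hamish receives £12,000.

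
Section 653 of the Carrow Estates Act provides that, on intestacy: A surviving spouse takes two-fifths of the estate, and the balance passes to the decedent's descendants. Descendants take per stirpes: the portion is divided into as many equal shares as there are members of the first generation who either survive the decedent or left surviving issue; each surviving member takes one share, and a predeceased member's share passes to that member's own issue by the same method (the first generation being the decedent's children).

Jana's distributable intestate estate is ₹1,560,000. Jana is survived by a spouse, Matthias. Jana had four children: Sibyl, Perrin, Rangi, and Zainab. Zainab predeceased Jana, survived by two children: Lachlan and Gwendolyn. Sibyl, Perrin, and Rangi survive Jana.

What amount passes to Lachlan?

Lachlan receives ₹117,000.

Matthias takes two-fifths of ₹1,560,000 = ₹624,000. The remaining ₹936,000 passes to the descendants.
The descendants' portion (₹936,000) is divided into 4 shares of ₹234,000: Sibyl, Perrin, and Rangi each take ₹234,000; Zainab's ₹234,000 share passes to Zainab's issue.
Zainab's share (₹234,000) is divided into 2 shares of ₹117,000: Lachlan and Gwendolyn each take ₹117,000.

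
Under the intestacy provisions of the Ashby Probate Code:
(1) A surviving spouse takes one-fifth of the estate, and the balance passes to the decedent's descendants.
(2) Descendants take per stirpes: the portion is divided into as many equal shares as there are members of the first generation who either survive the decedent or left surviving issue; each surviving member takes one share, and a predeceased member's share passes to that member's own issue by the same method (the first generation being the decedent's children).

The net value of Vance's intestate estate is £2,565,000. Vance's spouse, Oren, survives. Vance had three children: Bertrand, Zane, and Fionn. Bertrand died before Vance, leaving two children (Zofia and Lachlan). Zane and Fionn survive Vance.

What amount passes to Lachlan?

Lachlan receives £342,000.

Oren takes one-fifth of £2,565,000 = £513,000. The remaining £2,052,000 passes to the descendants.
The descendants' portion (£2,052,000) is divided into 3 shares of £684,000: Zane and Fionn each take £684,000; Bertrand's £684,000 share passes to Bertrand's issue.
Bertrand's share (£684,000) is divided into 2 shares of £342,000: Zofia and Lachlan each take £342,000.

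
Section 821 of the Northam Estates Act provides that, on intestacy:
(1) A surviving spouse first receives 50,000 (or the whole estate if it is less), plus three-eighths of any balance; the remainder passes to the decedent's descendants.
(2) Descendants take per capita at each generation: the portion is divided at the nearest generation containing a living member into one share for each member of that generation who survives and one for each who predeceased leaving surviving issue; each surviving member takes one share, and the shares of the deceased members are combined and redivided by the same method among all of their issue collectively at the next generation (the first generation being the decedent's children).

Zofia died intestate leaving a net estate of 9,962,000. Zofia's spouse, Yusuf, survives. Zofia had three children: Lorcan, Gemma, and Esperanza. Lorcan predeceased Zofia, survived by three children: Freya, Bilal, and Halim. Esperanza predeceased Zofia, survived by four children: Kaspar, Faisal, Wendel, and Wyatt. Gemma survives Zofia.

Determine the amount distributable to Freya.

Freya receives 590,000.

Yusuf first takes 50,000, leaving a balance of 9,912,000. Yusuf then takes three-eighths of the balance (3,717,000), for a total of 3,767,000. The remaining 6,195,000 passes to the descendants.
The descendants' portion (6,195,000) is divided at the children's generation into 3 shares of 2,065,000. Gemma takes 2,065,000. The 2 shares of the deceased (Lorcan and Esperanza) are combined into a pool of 4,130,000.
That pool (4,130,000) is divided at the grandchildren's generation equally among Freya, Bilal, Halim, Kaspar, Faisal, Wendel, and Wyatt: 590,000 each.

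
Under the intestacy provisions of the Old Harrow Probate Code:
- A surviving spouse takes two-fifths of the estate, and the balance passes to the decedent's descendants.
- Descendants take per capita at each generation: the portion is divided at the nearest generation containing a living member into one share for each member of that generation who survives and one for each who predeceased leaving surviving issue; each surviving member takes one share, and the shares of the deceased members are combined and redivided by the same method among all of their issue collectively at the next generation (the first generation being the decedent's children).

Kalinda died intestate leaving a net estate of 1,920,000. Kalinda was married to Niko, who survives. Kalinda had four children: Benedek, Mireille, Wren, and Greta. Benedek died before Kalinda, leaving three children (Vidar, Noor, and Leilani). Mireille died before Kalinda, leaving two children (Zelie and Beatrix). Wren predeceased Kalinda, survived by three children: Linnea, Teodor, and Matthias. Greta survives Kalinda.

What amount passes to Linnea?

Niko takes two-fifths of 1,920,000 = 768,000. The remaining 1,152,000 passes to the descendants.
The descendants' portion (1,152,000) is divided at the children's generation into 4 shares of 288,000. Greta takes 288,000. The 3 shares of the deceased (Benedek, Mireille, and Wren) are combined into a pool of 864,000.
That pool (864,000) is divided at the grandchildren's generation equally among Vidar, Noor, Leilani, Zelie, Beatrix, Linnea, Teodor, and Matthias: 108,000 each.

Linnea receives 108,000.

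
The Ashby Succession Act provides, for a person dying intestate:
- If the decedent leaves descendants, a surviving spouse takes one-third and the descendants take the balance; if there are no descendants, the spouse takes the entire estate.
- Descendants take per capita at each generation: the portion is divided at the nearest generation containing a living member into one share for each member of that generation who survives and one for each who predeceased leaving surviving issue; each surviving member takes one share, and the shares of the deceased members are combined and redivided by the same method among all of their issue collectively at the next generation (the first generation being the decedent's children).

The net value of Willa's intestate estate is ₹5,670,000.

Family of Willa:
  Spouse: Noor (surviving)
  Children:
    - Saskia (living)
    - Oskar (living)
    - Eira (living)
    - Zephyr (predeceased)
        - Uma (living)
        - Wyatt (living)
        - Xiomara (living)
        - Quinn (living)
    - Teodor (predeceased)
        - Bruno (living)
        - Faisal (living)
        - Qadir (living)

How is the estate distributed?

Noor takes one-third of ₹5,670,000 = ₹1,890,000. The remaining ₹3,780,000 passes to the descendants.
The descendants' portion (₹3,780,000) is divided at the children's generation into 5 shares of ₹756,000. Saskia, Oskar, and Eira each take ₹756,000. The 2 shares of the deceased (Zephyr and Teodor) are combined into a pool of ₹1,512,000.
That pool (₹1,512,000) is divided at the grandchildren's generation equally among Uma, Wyatt, Xiomara, Quinn, Bruno, Faisal, and Qadir: ₹216,000 each.

Noor: ₹1,890,000; Saskia: ₹756,000; Oskar: ₹756,000; Eira: ₹756,000; Uma: ₹216,000; Wyatt: ₹216,000; Xiomara: ₹216,000; Quinn: ₹216,000; Bruno: ₹216,000; Faisal: ₹216,000; Qadir: ₹216,000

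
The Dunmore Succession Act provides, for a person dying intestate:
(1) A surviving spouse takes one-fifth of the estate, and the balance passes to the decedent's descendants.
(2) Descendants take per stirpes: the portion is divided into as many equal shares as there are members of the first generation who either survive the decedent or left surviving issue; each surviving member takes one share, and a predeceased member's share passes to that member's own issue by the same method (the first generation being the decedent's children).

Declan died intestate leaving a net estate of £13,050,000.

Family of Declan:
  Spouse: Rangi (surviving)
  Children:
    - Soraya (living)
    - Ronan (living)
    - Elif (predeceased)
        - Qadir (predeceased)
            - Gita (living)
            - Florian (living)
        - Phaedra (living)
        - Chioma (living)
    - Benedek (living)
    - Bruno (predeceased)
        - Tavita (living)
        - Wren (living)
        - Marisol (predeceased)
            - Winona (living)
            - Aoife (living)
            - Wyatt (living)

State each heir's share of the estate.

Rangi takes one-fifth of £13,050,000 = £2,610,000. The remaining £10,440,000 passes to the descendants.
The descendants' portion (£10,440,000) is divided into 5 shares of £2,088,000: Soraya, Ronan, and Benedek each take £2,088,000; Elif's £2,088,000 share passes to Elif's issue; Bruno's £2,088,000 share passes to Bruno's issue.
Elif's share (£2,088,000) is divided into 3 shares of £696,000: Phaedra and Chioma each take £696,000; Qadir's £696,000 share passes to Qadir's issue.
Qadir's share (£696,000) is divided into 2 shares of £348,000: Gita and Florian each take £348,000.
Bruno's share (£2,088,000) is divided into 3 shares of £696,000: Tavita and Wren each take £696,000; Marisol's £696,000 share passes to Marisol's issue.
Marisol's share (£696,000) is divided into 3 shares of £232,000: Winona, Aoife, and Wyatt each take £232,000.

Rangi: £2,610,000; Soraya: £2,088,000; Ronan: £2,088,000; Gita: £348,000; Florian: £348,000; Phaedra: £696,000; Chioma: £696,000; Benedek: £2,088,000; Tavita: £696,000; Wren: £696,000; Winona: £232,000; Aoife: £232,000; Wyatt: £232,000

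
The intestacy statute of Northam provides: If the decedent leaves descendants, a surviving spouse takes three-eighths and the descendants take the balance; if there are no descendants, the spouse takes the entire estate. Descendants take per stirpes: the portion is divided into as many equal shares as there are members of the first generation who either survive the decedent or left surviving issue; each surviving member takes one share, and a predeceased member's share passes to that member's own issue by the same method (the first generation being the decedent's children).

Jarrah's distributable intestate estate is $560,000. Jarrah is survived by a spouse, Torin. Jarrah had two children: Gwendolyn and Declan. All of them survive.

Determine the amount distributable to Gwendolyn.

Gwendolyn receives $175,000.

Torin takes three-eighths of $560,000 = $210,000. The remaining $350,000 passes to the descendants.
The descendants' portion ($350,000) is divided into 2 shares of $175,000: Gwendolyn and Declan each take $175,000.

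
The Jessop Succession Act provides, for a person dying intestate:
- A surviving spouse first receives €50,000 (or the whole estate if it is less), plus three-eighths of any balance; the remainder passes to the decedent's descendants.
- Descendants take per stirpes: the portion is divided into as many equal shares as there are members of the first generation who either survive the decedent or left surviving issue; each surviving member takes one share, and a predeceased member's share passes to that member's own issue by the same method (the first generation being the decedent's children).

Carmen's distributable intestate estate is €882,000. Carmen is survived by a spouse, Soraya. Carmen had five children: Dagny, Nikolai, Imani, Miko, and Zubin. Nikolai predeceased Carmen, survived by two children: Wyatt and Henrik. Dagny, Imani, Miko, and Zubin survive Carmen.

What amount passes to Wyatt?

Wyatt receives €52,000.

Soraya first takes €50,000, leaving a balance of €832,000. Soraya then takes three-eighths of the balance (€312,000), for a total of €362,000. The remaining €520,000 passes to the descendants.
The descendants' portion (€520,000) is divided into 5 shares of €104,000: Dagny, Imani, Miko, and Zubin each take €104,000; Nikolai's €104,000 share passes to Nikolai's issue.
Nikolai's share (€104,000) is divided into 2 shares of €52,000: Wyatt and Henrik each take €52,000.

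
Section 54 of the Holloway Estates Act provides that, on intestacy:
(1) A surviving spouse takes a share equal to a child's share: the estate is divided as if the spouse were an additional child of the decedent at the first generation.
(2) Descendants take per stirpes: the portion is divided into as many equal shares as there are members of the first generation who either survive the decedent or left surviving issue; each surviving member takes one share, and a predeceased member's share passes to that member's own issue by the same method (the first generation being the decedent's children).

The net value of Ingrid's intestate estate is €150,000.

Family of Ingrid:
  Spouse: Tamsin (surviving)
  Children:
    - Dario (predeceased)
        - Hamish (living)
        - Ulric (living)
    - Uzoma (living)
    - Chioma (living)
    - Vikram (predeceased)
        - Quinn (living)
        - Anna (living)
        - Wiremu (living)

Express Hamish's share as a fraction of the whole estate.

Hamish receives 1/10 of the estate.

The spouse counts as an additional share at the children's level, so there are 5 primary shares of €30,000. Tamsin takes one such share (€30,000).
The children's combined portion (€120,000) is divided into 4 shares of €30,000: Uzoma and Chioma each take €30,000; Dario's €30,000 share passes to Dario's issue; Vikram's €30,000 share passes to Vikram's issue.
Dario's share (€30,000) is divided into 2 shares of €15,000: Hamish and Ulric each take €15,000.
Vikram's share (€30,000) is divided into 3 shares of €10,000: Quinn, Anna, and Wiremu each take €10,000.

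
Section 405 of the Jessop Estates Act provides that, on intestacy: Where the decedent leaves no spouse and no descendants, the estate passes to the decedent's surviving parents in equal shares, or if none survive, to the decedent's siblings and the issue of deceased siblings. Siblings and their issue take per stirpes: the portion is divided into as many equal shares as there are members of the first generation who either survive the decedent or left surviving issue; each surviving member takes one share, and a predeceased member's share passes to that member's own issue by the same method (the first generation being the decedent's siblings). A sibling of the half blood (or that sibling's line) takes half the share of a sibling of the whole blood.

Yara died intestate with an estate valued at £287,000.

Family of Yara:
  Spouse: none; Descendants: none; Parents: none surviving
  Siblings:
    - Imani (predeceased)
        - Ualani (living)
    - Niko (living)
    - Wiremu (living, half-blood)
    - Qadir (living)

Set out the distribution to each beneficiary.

Ualani: £82,000; Niko: £82,000; Wiremu: £41,000; Qadir: £82,000

The entire £287,000 passes to the siblings and their issue.
Counting each half-blood sibling's line as half a unit, there are 7/2 units in £287,000, so one unit is £82,000. Whole-blood lines (Imani, Niko, and Qadir) take £82,000 each; half-blood lines (Wiremu) take £41,000 each.
Imani's share (£82,000) passes entirely to Ualani.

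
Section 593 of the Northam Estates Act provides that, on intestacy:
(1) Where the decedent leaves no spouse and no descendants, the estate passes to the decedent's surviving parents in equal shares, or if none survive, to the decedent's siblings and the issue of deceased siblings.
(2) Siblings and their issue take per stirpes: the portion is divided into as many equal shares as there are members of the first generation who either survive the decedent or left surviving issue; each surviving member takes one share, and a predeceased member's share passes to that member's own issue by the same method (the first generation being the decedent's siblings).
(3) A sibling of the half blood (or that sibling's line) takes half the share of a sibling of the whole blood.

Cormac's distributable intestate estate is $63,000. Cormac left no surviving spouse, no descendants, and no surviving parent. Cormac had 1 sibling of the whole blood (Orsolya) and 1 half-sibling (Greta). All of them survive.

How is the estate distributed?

The entire $63,000 passes to the siblings and their issue.
Counting each half-blood sibling's line as half a unit, there are 3/2 units in $63,000, so one unit is $42,000. Whole-blood lines (Orsolya) take $42,000 each; half-blood lines (Greta) take $21,000 each.

Greta: $21,000; Orsolya: $42,000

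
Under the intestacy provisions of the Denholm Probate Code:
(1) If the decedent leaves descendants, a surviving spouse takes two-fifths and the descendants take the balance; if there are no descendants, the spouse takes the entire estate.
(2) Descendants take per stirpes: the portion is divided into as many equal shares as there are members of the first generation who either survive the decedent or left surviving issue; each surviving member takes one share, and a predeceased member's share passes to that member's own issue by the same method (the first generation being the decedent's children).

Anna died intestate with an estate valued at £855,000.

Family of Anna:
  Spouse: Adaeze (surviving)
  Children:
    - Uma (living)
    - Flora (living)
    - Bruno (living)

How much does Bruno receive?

Bruno receives £171,000.

Adaeze takes two-fifths of £855,000 = £342,000. The remaining £513,000 passes to the descendants.
The descendants' portion (£513,000) is divided into 3 shares of £171,000: Uma, Flora, and Bruno each take £171,000.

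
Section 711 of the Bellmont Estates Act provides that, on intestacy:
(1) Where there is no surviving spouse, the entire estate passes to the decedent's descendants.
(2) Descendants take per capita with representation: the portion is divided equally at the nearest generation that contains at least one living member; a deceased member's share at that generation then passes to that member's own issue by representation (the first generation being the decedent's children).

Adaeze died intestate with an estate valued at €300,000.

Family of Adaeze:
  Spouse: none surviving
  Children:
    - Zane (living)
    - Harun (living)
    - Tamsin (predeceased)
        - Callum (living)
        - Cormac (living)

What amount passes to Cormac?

The entire €300,000 passes to the descendants.
That amount (€300,000) is divided into 3 shares of €100,000: Zane and Harun each take €100,000; Tamsin's €100,000 share passes to Tamsin's issue.
Tamsin's share (€100,000) is divided into 2 shares of €50,000: Callum and Cormac each take €50,000.

Cormac receives €50,000.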